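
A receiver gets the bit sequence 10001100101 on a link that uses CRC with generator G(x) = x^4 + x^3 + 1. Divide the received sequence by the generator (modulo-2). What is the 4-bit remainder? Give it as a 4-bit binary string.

Modulo-2 division of 10001100101 by 11001:
  pos 0: 10001 XOR 11001 = 01000
  pos 1: 10001 XOR 11001 = 01000
  pos 2: 10000 XOR 11001 = 01001
  pos 3: 10010 XOR 11001 = 01011
  pos 4: 10111 XOR 11001 = 01110
  pos 5: 11100 XOR 11001 = 00101
Remainder = 1011 (nonzero — an error is detected).

1011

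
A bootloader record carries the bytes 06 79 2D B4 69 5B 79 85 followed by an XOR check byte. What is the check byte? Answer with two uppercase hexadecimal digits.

XOR the bytes together:
  start with 0x06
  0x06 ⊕ 0x79 = 0x7F
  0x7F ⊕ 0x2D = 0x52
  0x52 ⊕ 0xB4 = 0xE6
  0xE6 ⊕ 0x69 = 0x8F
  0x8F ⊕ 0x5B = 0xD4
  0xD4 ⊕ 0x79 = 0xAD
  0xAD ⊕ 0x85 = 0x28

28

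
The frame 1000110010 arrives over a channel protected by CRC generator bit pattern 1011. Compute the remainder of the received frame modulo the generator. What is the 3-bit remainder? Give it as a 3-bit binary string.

111

Modulo-2 division of 1000110010 by 1011:
  pos 0: 1000 XOR 1011 = 0011
  pos 2: 1111 XOR 1011 = 0100
  pos 3: 1000 XOR 1011 = 0011
  pos 5: 1101 XOR 1011 = 0110
  pos 6: 1100 XOR 1011 = 0111
Remainder = 111 (nonzero — an error is detected).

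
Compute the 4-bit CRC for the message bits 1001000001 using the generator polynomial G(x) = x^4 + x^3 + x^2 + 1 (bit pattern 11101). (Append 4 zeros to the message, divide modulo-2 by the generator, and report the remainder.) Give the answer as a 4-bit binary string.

Append 4 zeros: 10010000010000. Divide by 11101 (XOR where the leading bit is 1):
  pos 0: 10010 XOR 11101 = 01111
  pos 1: 11110 XOR 11101 = 00011
  pos 4: 11000 XOR 11101 = 00101
  pos 6: 10110 XOR 11101 = 01011
  pos 7: 10110 XOR 11101 = 01011
  pos 8: 10110 XOR 11101 = 01011
  pos 9: 10110 XOR 11101 = 01011
Remainder (last 4 bits) = 1011. This is the CRC / FCS.

1011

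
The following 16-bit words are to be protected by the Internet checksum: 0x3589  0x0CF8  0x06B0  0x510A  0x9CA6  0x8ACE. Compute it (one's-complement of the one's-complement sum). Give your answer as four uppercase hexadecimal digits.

One's-complement addition (fold any carry out of bit 15 back into bit 0):
  0x3589 + 0x0CF8 = 0x04281
  0x4281 + 0x06B0 = 0x04931
  0x4931 + 0x510A = 0x09A3B
  0x9A3B + 0x9CA6 = 0x136E1 → wrap carry → 0x36E2
  0x36E2 + 0x8ACE = 0x0C1B0
One's-complement sum = 0xC1B0.
Checksum = ~0xC1B0 & 0xFFFF = 0x3E4F.

3E4F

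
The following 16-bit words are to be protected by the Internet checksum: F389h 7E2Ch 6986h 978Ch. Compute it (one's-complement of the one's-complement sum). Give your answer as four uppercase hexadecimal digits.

8D36

One's-complement addition (fold any carry out of bit 15 back into bit 0):
  0xF389 + 0x7E2C = 0x171B5 → wrap carry → 0x71B6
  0x71B6 + 0x6986 = 0x0DB3C
  0xDB3C + 0x978C = 0x172C8 → wrap carry → 0x72C9
One's-complement sum = 0x72C9.
Checksum = ~0x72C9 & 0xFFFF = 0x8D36.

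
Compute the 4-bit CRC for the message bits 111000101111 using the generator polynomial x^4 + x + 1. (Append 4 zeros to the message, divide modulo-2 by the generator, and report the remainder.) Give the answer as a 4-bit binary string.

1101

Append 4 zeros: 1110001011110000. Divide by 10011 (XOR where the leading bit is 1):
  pos 0: 11100 XOR 10011 = 01111
  pos 1: 11110 XOR 10011 = 01101
  pos 2: 11011 XOR 10011 = 01000
  pos 3: 10000 XOR 10011 = 00011
  pos 6: 11111 XOR 10011 = 01100
  pos 7: 11001 XOR 10011 = 01010
  pos 8: 10100 XOR 10011 = 00111
  pos 10: 11100 XOR 10011 = 01111
  pos 11: 11110 XOR 10011 = 01101
Remainder (last 4 bits) = 1101. This is the CRC / FCS.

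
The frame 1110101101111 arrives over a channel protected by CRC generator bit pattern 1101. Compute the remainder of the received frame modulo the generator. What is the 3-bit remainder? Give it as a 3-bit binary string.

Modulo-2 division of 1110101101111 by 1101:
  pos 0: 1110 XOR 1101 = 0011
  pos 2: 1110 XOR 1101 = 0011
  pos 4: 1111 XOR 1101 = 0010
  pos 6: 1001 XOR 1101 = 0100
  pos 7: 1001 XOR 1101 = 0100
  pos 8: 1001 XOR 1101 = 0100
  pos 9: 1001 XOR 1101 = 0100
Remainder = 100 (nonzero — an error is detected).

100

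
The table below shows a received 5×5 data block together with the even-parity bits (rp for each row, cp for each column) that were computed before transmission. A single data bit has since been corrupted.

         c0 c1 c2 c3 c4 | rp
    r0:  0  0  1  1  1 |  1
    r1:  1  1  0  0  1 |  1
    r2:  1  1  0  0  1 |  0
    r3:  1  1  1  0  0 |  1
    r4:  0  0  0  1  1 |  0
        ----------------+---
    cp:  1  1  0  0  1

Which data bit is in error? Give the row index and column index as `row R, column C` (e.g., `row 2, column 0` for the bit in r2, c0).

row 2, column 4

Recompute each row's even parity and compare to rp:
  r0: data parity 1, sent rp 1 → ok
  r1: data parity 1, sent rp 1 → ok
  r2: data parity 1, sent rp 0 → mismatch
  r3: data parity 1, sent rp 1 → ok
  r4: data parity 0, sent rp 0 → ok
Recompute each column's even parity and compare to cp:
  c0: data parity 1, sent cp 1 → ok
  c1: data parity 1, sent cp 1 → ok
  c2: data parity 0, sent cp 0 → ok
  c3: data parity 0, sent cp 0 → ok
  c4: data parity 0, sent cp 1 → mismatch
Exactly one row (r2) and one column (c4) fail → the flipped bit is at their intersection.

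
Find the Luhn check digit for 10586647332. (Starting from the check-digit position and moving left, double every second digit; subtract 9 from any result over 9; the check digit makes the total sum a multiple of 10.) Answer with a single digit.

2

Partial digits right→left: 2 3 3 7 4 6 6 8 5 0 1
Double every second digit counting from the check-digit position (so the 1st, 3rd, 5th, ... of the partial from the right).
  doubled (with −9 where >9): 4 6 8 3 1 2 → sum 24
  kept as-is: 3 7 6 8 0 → sum 24
Total = 24 + 24 = 48.
Check digit = (10 − (48 mod 10)) mod 10 = 2.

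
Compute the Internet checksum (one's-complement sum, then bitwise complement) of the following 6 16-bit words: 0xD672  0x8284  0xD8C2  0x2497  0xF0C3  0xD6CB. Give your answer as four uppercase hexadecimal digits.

E21E

One's-complement addition (fold any carry out of bit 15 back into bit 0):
  0xD672 + 0x8284 = 0x158F6 → wrap carry → 0x58F7
  0x58F7 + 0xD8C2 = 0x131B9 → wrap carry → 0x31BA
  0x31BA + 0x2497 = 0x05651
  0x5651 + 0xF0C3 = 0x14714 → wrap carry → 0x4715
  0x4715 + 0xD6CB = 0x11DE0 → wrap carry → 0x1DE1
One's-complement sum = 0x1DE1.
Checksum = ~0x1DE1 & 0xFFFF = 0xE21E.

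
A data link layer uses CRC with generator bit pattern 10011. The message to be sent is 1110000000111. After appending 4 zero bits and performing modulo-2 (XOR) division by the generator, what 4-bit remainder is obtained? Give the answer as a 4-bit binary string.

Append 4 zeros: 11100000001110000. Divide by 10011 (XOR where the leading bit is 1):
  pos 0: 11100 XOR 10011 = 01111
  pos 1: 11110 XOR 10011 = 01101
  pos 2: 11010 XOR 10011 = 01001
  pos 3: 10010 XOR 10011 = 00001
  pos 7: 10011 XOR 10011 = 00000
  pos 12: 10000 XOR 10011 = 00011
Remainder (last 4 bits) = 0011. This is the CRC / FCS.

0011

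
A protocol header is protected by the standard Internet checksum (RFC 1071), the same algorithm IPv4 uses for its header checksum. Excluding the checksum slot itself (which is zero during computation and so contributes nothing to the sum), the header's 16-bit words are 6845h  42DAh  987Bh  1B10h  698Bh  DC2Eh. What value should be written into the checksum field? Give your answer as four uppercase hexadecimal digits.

5B9A

One's-complement addition (fold any carry out of bit 15 back into bit 0):
  0x6845 + 0x42DA = 0x0AB1F
  0xAB1F + 0x987B = 0x1439A → wrap carry → 0x439B
  0x439B + 0x1B10 = 0x05EAB
  0x5EAB + 0x698B = 0x0C836
  0xC836 + 0xDC2E = 0x1A464 → wrap carry → 0xA465
One's-complement sum = 0xA465.
Checksum = ~0xA465 & 0xFFFF = 0x5B9A.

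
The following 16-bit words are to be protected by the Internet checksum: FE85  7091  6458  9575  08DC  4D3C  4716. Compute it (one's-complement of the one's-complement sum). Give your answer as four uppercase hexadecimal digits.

F9EB

One's-complement addition (fold any carry out of bit 15 back into bit 0):
  0xFE85 + 0x7091 = 0x16F16 → wrap carry → 0x6F17
  0x6F17 + 0x6458 = 0x0D36F
  0xD36F + 0x9575 = 0x168E4 → wrap carry → 0x68E5
  0x68E5 + 0x08DC = 0x071C1
  0x71C1 + 0x4D3C = 0x0BEFD
  0xBEFD + 0x4716 = 0x10613 → wrap carry → 0x0614
One's-complement sum = 0x0614.
Checksum = ~0x0614 & 0xFFFF = 0xF9EB.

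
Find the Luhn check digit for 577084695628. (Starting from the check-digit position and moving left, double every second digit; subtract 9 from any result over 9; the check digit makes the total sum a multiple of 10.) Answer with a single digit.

5

Partial digits right→left: 8 2 6 5 9 6 4 8 0 7 7 5
Double every second digit counting from the check-digit position (so the 1st, 3rd, 5th, ... of the partial from the right).
  doubled (with −9 where >9): 7 3 9 8 0 5 → sum 32
  kept as-is: 2 5 6 8 7 5 → sum 33
Total = 32 + 33 = 65.
Check digit = (10 − (65 mod 10)) mod 10 = 5.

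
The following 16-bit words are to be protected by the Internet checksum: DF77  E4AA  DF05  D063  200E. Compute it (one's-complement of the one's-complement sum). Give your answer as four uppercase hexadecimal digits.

6C65

One's-complement addition (fold any carry out of bit 15 back into bit 0):
  0xDF77 + 0xE4AA = 0x1C421 → wrap carry → 0xC422
  0xC422 + 0xDF05 = 0x1A327 → wrap carry → 0xA328
  0xA328 + 0xD063 = 0x1738B → wrap carry → 0x738C
  0x738C + 0x200E = 0x0939A
One's-complement sum = 0x939A.
Checksum = ~0x939A & 0xFFFF = 0x6C65.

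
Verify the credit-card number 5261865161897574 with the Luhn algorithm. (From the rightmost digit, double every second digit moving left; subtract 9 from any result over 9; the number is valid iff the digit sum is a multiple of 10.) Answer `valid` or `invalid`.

From the right, keep odd positions and double even positions (subtract 9 from any doubled value over 9):
  doubled (positions 2,4,...): 5 5 7 3 1 7 3 1 → sum 32
  kept (positions 1,3,...): 4 5 9 1 1 6 1 2 → sum 29
Total = 61.
61 mod 10 = 1, so the number is invalid.

invalid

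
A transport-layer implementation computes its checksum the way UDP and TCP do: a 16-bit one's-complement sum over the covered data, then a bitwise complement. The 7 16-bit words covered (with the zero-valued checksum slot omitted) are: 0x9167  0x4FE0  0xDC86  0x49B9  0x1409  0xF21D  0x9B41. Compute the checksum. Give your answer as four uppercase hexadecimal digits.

One's-complement addition (fold any carry out of bit 15 back into bit 0):
  0x9167 + 0x4FE0 = 0x0E147
  0xE147 + 0xDC86 = 0x1BDCD → wrap carry → 0xBDCE
  0xBDCE + 0x49B9 = 0x10787 → wrap carry → 0x0788
  0x0788 + 0x1409 = 0x01B91
  0x1B91 + 0xF21D = 0x10DAE → wrap carry → 0x0DAF
  0x0DAF + 0x9B41 = 0x0A8F0
One's-complement sum = 0xA8F0.
Checksum = ~0xA8F0 & 0xFFFF = 0x570F.

570F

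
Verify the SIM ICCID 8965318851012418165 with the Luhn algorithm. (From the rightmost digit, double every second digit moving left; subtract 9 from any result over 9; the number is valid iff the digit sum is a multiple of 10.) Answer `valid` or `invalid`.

From the right, keep odd positions and double even positions (subtract 9 from any doubled value over 9):
  doubled (positions 2,4,...): 3 7 8 2 2 7 2 1 9 → sum 41
  kept (positions 1,3,...): 5 1 1 2 0 5 8 3 6 8 → sum 39
Total = 80.
80 mod 10 = 0, so the number is valid.

valid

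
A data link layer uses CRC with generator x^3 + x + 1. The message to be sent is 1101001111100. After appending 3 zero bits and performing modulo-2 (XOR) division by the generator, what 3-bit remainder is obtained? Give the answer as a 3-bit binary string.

Append 3 zeros: 1101001111100000. Divide by 1011 (XOR where the leading bit is 1):
  pos 0: 1101 XOR 1011 = 0110
  pos 1: 1100 XOR 1011 = 0111
  pos 2: 1110 XOR 1011 = 0101
  pos 3: 1011 XOR 1011 = 0000
  pos 7: 1111 XOR 1011 = 0100
  pos 8: 1000 XOR 1011 = 0011
  pos 10: 1100 XOR 1011 = 0111
  pos 11: 1110 XOR 1011 = 0101
  pos 12: 1010 XOR 1011 = 0001
Remainder (last 3 bits) = 001. This is the CRC / FCS.

001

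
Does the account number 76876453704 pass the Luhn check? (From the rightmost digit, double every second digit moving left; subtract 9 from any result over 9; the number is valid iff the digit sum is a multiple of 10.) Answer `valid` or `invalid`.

invalid

From the right, keep odd positions and double even positions (subtract 9 from any doubled value over 9):
  doubled (positions 2,4,...): 0 6 8 5 3 → sum 22
  kept (positions 1,3,...): 4 7 5 6 8 7 → sum 37
Total = 59.
59 mod 10 = 9, so the number is invalid.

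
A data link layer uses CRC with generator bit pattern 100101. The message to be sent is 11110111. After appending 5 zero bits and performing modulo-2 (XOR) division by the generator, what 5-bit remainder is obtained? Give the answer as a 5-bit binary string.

11001

Append 5 zeros: 1111011100000. Divide by 100101 (XOR where the leading bit is 1):
  pos 0: 111101 XOR 100101 = 011000
  pos 1: 110001 XOR 100101 = 010100
  pos 2: 101001 XOR 100101 = 001100
  pos 4: 110000 XOR 100101 = 010101
  pos 5: 101010 XOR 100101 = 001111
  pos 7: 111100 XOR 100101 = 011001
Remainder (last 5 bits) = 11001. This is the CRC / FCS.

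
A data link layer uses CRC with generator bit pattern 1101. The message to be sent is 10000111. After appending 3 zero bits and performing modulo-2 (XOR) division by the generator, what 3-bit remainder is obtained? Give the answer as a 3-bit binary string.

100

Append 3 zeros: 10000111000. Divide by 1101 (XOR where the leading bit is 1):
  pos 0: 1000 XOR 1101 = 0101
  pos 1: 1010 XOR 1101 = 0111
  pos 2: 1111 XOR 1101 = 0010
  pos 4: 1011 XOR 1101 = 0110
  pos 5: 1100 XOR 1101 = 0001
Remainder (last 3 bits) = 100. This is the CRC / FCS.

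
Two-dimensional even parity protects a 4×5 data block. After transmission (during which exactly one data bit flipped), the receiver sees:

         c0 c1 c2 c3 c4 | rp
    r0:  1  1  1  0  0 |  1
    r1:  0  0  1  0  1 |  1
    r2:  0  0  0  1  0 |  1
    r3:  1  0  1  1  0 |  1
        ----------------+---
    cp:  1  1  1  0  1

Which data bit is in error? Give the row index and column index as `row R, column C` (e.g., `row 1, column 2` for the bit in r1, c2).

Recompute each row's even parity and compare to rp:
  r0: data parity 1, sent rp 1 → ok
  r1: data parity 0, sent rp 1 → mismatch
  r2: data parity 1, sent rp 1 → ok
  r3: data parity 1, sent rp 1 → ok
Recompute each column's even parity and compare to cp:
  c0: data parity 0, sent cp 1 → mismatch
  c1: data parity 1, sent cp 1 → ok
  c2: data parity 1, sent cp 1 → ok
  c3: data parity 0, sent cp 0 → ok
  c4: data parity 1, sent cp 1 → ok
Exactly one row (r1) and one column (c0) fail → the flipped bit is at their intersection.

row 1, column 0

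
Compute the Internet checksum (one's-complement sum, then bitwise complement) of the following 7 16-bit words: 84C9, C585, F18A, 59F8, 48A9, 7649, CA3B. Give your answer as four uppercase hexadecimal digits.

One's-complement addition (fold any carry out of bit 15 back into bit 0):
  0x84C9 + 0xC585 = 0x14A4E → wrap carry → 0x4A4F
  0x4A4F + 0xF18A = 0x13BD9 → wrap carry → 0x3BDA
  0x3BDA + 0x59F8 = 0x095D2
  0x95D2 + 0x48A9 = 0x0DE7B
  0xDE7B + 0x7649 = 0x154C4 → wrap carry → 0x54C5
  0x54C5 + 0xCA3B = 0x11F00 → wrap carry → 0x1F01
One's-complement sum = 0x1F01.
Checksum = ~0x1F01 & 0xFFFF = 0xE0FE.

E0FE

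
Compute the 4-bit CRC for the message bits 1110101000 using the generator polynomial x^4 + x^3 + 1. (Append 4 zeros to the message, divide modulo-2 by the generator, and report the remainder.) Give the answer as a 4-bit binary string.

1010

Append 4 zeros: 11101010000000. Divide by 11001 (XOR where the leading bit is 1):
  pos 0: 11101 XOR 11001 = 00100
  pos 2: 10001 XOR 11001 = 01000
  pos 3: 10000 XOR 11001 = 01001
  pos 4: 10010 XOR 11001 = 01011
  pos 5: 10110 XOR 11001 = 01111
  pos 6: 11110 XOR 11001 = 00111
  pos 8: 11100 XOR 11001 = 00101
Remainder (last 4 bits) = 1010. This is the CRC / FCS.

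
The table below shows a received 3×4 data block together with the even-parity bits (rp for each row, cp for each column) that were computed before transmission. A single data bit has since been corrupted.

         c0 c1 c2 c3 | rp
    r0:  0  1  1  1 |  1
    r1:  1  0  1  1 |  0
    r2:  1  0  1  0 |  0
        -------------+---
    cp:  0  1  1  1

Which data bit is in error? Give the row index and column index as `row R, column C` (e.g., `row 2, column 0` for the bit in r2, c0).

row 1, column 3

Recompute each row's even parity and compare to rp:
  r0: data parity 1, sent rp 1 → ok
  r1: data parity 1, sent rp 0 → mismatch
  r2: data parity 0, sent rp 0 → ok
Recompute each column's even parity and compare to cp:
  c0: data parity 0, sent cp 0 → ok
  c1: data parity 1, sent cp 1 → ok
  c2: data parity 1, sent cp 1 → ok
  c3: data parity 0, sent cp 1 → mismatch
Exactly one row (r1) and one column (c3) fail → the flipped bit is at their intersection.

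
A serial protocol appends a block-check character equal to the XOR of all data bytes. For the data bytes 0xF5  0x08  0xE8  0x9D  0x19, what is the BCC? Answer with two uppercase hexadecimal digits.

XOR the bytes together:
  start with 0xF5
  0xF5 ⊕ 0x08 = 0xFD
  0xFD ⊕ 0xE8 = 0x15
  0x15 ⊕ 0x9D = 0x88
  0x88 ⊕ 0x19 = 0x91

91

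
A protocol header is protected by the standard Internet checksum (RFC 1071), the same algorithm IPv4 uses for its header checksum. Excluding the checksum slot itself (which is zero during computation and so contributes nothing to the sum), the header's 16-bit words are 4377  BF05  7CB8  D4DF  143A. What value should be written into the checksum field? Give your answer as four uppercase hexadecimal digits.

97B0

One's-complement addition (fold any carry out of bit 15 back into bit 0):
  0x4377 + 0xBF05 = 0x1027C → wrap carry → 0x027D
  0x027D + 0x7CB8 = 0x07F35
  0x7F35 + 0xD4DF = 0x15414 → wrap carry → 0x5415
  0x5415 + 0x143A = 0x0684F
One's-complement sum = 0x684F.
Checksum = ~0x684F & 0xFFFF = 0x97B0.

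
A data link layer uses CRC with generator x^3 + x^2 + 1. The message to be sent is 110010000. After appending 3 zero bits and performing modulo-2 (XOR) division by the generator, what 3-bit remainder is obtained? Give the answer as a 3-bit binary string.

011

Append 3 zeros: 110010000000. Divide by 1101 (XOR where the leading bit is 1):
  pos 0: 1100 XOR 1101 = 0001
  pos 3: 1100 XOR 1101 = 0001
  pos 6: 1000 XOR 1101 = 0101
  pos 7: 1010 XOR 1101 = 0111
  pos 8: 1110 XOR 1101 = 0011
Remainder (last 3 bits) = 011. This is the CRC / FCS.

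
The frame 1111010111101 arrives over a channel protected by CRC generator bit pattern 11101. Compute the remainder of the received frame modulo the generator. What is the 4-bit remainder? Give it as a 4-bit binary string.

Modulo-2 division of 1111010111101 by 11101:
  pos 0: 11110 XOR 11101 = 00011
  pos 3: 11101 XOR 11101 = 00000
  pos 8: 11101 XOR 11101 = 00000
Remainder = 0000 (zero — the frame passes the CRC check).

0000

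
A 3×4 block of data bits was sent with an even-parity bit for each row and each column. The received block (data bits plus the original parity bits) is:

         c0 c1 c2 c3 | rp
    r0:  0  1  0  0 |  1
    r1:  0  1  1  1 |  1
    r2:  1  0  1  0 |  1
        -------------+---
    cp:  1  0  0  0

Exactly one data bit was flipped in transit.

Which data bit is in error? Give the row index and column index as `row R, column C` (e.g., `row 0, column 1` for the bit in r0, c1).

Recompute each row's even parity and compare to rp:
  r0: data parity 1, sent rp 1 → ok
  r1: data parity 1, sent rp 1 → ok
  r2: data parity 0, sent rp 1 → mismatch
Recompute each column's even parity and compare to cp:
  c0: data parity 1, sent cp 1 → ok
  c1: data parity 0, sent cp 0 → ok
  c2: data parity 0, sent cp 0 → ok
  c3: data parity 1, sent cp 0 → mismatch
Exactly one row (r2) and one column (c3) fail → the flipped bit is at their intersection.

row 2, column 3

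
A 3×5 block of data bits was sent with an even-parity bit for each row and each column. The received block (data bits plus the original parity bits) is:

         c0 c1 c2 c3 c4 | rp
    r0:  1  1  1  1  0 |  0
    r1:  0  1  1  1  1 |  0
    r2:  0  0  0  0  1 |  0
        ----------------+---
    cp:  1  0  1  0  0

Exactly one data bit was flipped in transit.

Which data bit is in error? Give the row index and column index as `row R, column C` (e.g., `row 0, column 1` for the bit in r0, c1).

Recompute each row's even parity and compare to rp:
  r0: data parity 0, sent rp 0 → ok
  r1: data parity 0, sent rp 0 → ok
  r2: data parity 1, sent rp 0 → mismatch
Recompute each column's even parity and compare to cp:
  c0: data parity 1, sent cp 1 → ok
  c1: data parity 0, sent cp 0 → ok
  c2: data parity 0, sent cp 1 → mismatch
  c3: data parity 0, sent cp 0 → ok
  c4: data parity 0, sent cp 0 → ok
Exactly one row (r2) and one column (c2) fail → the flipped bit is at their intersection.

row 2, column 2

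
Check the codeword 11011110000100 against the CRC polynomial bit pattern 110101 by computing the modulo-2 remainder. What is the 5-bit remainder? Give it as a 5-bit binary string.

Modulo-2 division of 11011110000100 by 110101:
  pos 0: 110111 XOR 110101 = 000010
  pos 4: 101000 XOR 110101 = 011101
  pos 5: 111010 XOR 110101 = 001111
  pos 7: 111110 XOR 110101 = 001011
Remainder = 10110 (nonzero — an error is detected).

10110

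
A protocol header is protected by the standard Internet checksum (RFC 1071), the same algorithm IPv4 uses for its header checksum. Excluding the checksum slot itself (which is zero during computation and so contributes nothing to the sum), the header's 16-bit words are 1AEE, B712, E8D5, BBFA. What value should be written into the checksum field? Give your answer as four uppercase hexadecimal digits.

892E

One's-complement addition (fold any carry out of bit 15 back into bit 0):
  0x1AEE + 0xB712 = 0x0D200
  0xD200 + 0xE8D5 = 0x1BAD5 → wrap carry → 0xBAD6
  0xBAD6 + 0xBBFA = 0x176D0 → wrap carry → 0x76D1
One's-complement sum = 0x76D1.
Checksum = ~0x76D1 & 0xFFFF = 0x892E.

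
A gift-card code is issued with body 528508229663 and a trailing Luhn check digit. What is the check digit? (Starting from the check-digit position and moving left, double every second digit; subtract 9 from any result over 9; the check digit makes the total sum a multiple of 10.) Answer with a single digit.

Partial digits right→left: 3 6 6 9 2 2 8 0 5 8 2 5
Double every second digit counting from the check-digit position (so the 1st, 3rd, 5th, ... of the partial from the right).
  doubled (with −9 where >9): 6 3 4 7 1 4 → sum 25
  kept as-is: 6 9 2 0 8 5 → sum 30
Total = 25 + 30 = 55.
Check digit = (10 − (55 mod 10)) mod 10 = 5.

5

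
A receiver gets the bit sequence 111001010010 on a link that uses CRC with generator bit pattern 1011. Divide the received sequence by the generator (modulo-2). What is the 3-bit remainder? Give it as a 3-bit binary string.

000

Modulo-2 division of 111001010010 by 1011:
  pos 0: 1110 XOR 1011 = 0101
  pos 1: 1010 XOR 1011 = 0001
  pos 4: 1101 XOR 1011 = 0110
  pos 5: 1100 XOR 1011 = 0111
  pos 6: 1110 XOR 1011 = 0101
  pos 7: 1011 XOR 1011 = 0000
Remainder = 000 (zero — the frame passes the CRC check).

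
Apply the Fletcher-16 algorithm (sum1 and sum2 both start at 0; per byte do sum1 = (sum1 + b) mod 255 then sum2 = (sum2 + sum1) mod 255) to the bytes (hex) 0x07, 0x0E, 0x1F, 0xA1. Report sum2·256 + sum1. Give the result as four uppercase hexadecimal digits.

Running sums (mod 255):
  after byte 0 (0x07): sum1=7, sum2=7
  after byte 1 (0x0E): sum1=21, sum2=28
  after byte 2 (0x1F): sum1=52, sum2=80
  after byte 3 (0xA1): sum1=213, sum2=38
Checksum = sum2·256 + sum1 = 38·256 + 213 = 9941 = 0x26D5.

26D5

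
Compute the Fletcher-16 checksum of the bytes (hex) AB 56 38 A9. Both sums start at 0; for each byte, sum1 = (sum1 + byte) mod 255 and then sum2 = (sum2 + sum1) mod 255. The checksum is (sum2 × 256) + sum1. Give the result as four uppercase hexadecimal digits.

Running sums (mod 255):
  after byte 0 (AB): sum1=171, sum2=171
  after byte 1 (56): sum1=2, sum2=173
  after byte 2 (38): sum1=58, sum2=231
  after byte 3 (A9): sum1=227, sum2=203
Checksum = sum2·256 + sum1 = 203·256 + 227 = 52195 = 0xCBE3.

CBE3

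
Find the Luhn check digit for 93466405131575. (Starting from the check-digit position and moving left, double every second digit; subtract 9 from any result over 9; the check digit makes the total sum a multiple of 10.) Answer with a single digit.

6

Partial digits right→left: 5 7 5 1 3 1 5 0 4 6 6 4 3 9
Double every second digit counting from the check-digit position (so the 1st, 3rd, 5th, ... of the partial from the right).
  doubled (with −9 where >9): 1 1 6 1 8 3 6 → sum 26
  kept as-is: 7 1 1 0 6 4 9 → sum 28
Total = 26 + 28 = 54.
Check digit = (10 − (54 mod 10)) mod 10 = 6.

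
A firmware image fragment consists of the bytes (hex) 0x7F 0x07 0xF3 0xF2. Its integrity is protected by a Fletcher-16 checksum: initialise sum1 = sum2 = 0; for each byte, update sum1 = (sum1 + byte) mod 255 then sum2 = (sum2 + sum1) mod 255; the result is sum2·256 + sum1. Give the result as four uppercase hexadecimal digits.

ED6D

Running sums (mod 255):
  after byte 0 (0x7F): sum1=127, sum2=127
  after byte 1 (0x07): sum1=134, sum2=6
  after byte 2 (0xF3): sum1=122, sum2=128
  after byte 3 (0xF2): sum1=109, sum2=237
Checksum = sum2·256 + sum1 = 237·256 + 109 = 60781 = 0xED6D.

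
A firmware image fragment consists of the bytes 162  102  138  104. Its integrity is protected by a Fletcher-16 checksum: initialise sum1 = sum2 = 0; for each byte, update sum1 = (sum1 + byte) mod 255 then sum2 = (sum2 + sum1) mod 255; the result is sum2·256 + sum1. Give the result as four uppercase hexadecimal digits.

Running sums (mod 255):
  after byte 0 (162): sum1=162, sum2=162
  after byte 1 (102): sum1=9, sum2=171
  after byte 2 (138): sum1=147, sum2=63
  after byte 3 (104): sum1=251, sum2=59
Checksum = sum2·256 + sum1 = 59·256 + 251 = 15355 = 0x3BFB.

3BFB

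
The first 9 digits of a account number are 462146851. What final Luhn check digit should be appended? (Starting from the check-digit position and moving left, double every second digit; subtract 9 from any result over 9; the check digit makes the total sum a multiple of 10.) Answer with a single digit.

3

Partial digits right→left: 1 5 8 6 4 1 2 6 4
Double every second digit counting from the check-digit position (so the 1st, 3rd, 5th, ... of the partial from the right).
  doubled (with −9 where >9): 2 7 8 4 8 → sum 29
  kept as-is: 5 6 1 6 → sum 18
Total = 29 + 18 = 47.
Check digit = (10 − (47 mod 10)) mod 10 = 3.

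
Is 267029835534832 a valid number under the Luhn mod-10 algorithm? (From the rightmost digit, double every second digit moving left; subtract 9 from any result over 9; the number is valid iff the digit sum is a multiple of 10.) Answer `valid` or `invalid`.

valid

From the right, keep odd positions and double even positions (subtract 9 from any doubled value over 9):
  doubled (positions 2,4,...): 6 8 1 6 9 0 3 → sum 33
  kept (positions 1,3,...): 2 8 3 5 8 2 7 2 → sum 37
Total = 70.
70 mod 10 = 0, so the number is valid.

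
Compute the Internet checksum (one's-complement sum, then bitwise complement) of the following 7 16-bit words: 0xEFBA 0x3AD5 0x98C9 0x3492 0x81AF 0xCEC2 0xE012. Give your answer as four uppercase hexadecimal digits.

One's-complement addition (fold any carry out of bit 15 back into bit 0):
  0xEFBA + 0x3AD5 = 0x12A8F → wrap carry → 0x2A90
  0x2A90 + 0x98C9 = 0x0C359
  0xC359 + 0x3492 = 0x0F7EB
  0xF7EB + 0x81AF = 0x1799A → wrap carry → 0x799B
  0x799B + 0xCEC2 = 0x1485D → wrap carry → 0x485E
  0x485E + 0xE012 = 0x12870 → wrap carry → 0x2871
One's-complement sum = 0x2871.
Checksum = ~0x2871 & 0xFFFF = 0xD78E.

D78E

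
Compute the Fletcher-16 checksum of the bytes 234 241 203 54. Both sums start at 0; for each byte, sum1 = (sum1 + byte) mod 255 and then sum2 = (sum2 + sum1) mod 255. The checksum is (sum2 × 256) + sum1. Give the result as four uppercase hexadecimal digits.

Running sums (mod 255):
  after byte 0 (234): sum1=234, sum2=234
  after byte 1 (241): sum1=220, sum2=199
  after byte 2 (203): sum1=168, sum2=112
  after byte 3 (54): sum1=222, sum2=79
Checksum = sum2·256 + sum1 = 79·256 + 222 = 20446 = 0x4FDE.

4FDE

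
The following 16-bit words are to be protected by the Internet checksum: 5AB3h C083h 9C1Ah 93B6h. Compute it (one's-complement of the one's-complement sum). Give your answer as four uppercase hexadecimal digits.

One's-complement addition (fold any carry out of bit 15 back into bit 0):
  0x5AB3 + 0xC083 = 0x11B36 → wrap carry → 0x1B37
  0x1B37 + 0x9C1A = 0x0B751
  0xB751 + 0x93B6 = 0x14B07 → wrap carry → 0x4B08
One's-complement sum = 0x4B08.
Checksum = ~0x4B08 & 0xFFFF = 0xB4F7.

B4F7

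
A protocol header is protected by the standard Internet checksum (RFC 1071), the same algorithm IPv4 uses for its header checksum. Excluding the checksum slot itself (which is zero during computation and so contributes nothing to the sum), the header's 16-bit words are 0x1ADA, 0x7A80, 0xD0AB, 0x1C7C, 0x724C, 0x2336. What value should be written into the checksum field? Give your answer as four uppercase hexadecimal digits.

One's-complement addition (fold any carry out of bit 15 back into bit 0):
  0x1ADA + 0x7A80 = 0x0955A
  0x955A + 0xD0AB = 0x16605 → wrap carry → 0x6606
  0x6606 + 0x1C7C = 0x08282
  0x8282 + 0x724C = 0x0F4CE
  0xF4CE + 0x2336 = 0x11804 → wrap carry → 0x1805
One's-complement sum = 0x1805.
Checksum = ~0x1805 & 0xFFFF = 0xE7FA.

E7FA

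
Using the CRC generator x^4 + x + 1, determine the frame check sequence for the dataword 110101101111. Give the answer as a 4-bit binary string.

Append 4 zeros: 1101011011110000. Divide by 10011 (XOR where the leading bit is 1):
  pos 0: 11010 XOR 10011 = 01001
  pos 1: 10011 XOR 10011 = 00000
  pos 6: 10111 XOR 10011 = 00100
  pos 8: 10010 XOR 10011 = 00001
Remainder (last 4 bits) = 1000. This is the CRC / FCS.

1000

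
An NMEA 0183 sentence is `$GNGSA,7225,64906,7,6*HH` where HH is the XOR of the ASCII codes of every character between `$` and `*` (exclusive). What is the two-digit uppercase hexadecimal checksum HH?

XOR the ASCII codes of the payload characters:
  'G' = 0x47 → acc = 0x47
  'N' = 0x4E → acc = 0x09
  'G' = 0x47 → acc = 0x4E
  'S' = 0x53 → acc = 0x1D
  'A' = 0x41 → acc = 0x5C
  ',' = 0x2C → acc = 0x70
  '7' = 0x37 → acc = 0x47
  '2' = 0x32 → acc = 0x75
  '2' = 0x32 → acc = 0x47
  '5' = 0x35 → acc = 0x72
  ',' = 0x2C → acc = 0x5E
  '6' = 0x36 → acc = 0x68
  '4' = 0x34 → acc = 0x5C
  '9' = 0x39 → acc = 0x65
  '0' = 0x30 → acc = 0x55
  '6' = 0x36 → acc = 0x63
  ',' = 0x2C → acc = 0x4F
  '7' = 0x37 → acc = 0x78
  ',' = 0x2C → acc = 0x54
  '6' = 0x36 → acc = 0x62
Checksum = 0x62.

62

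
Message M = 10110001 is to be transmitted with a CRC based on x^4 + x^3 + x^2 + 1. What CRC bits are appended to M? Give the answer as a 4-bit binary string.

Append 4 zeros: 101100010000. Divide by 11101 (XOR where the leading bit is 1):
  pos 0: 10110 XOR 11101 = 01011
  pos 1: 10110 XOR 11101 = 01011
  pos 2: 10110 XOR 11101 = 01011
  pos 3: 10111 XOR 11101 = 01010
  pos 4: 10100 XOR 11101 = 01001
  pos 5: 10010 XOR 11101 = 01111
  pos 6: 11110 XOR 11101 = 00011
Remainder (last 4 bits) = 0110. This is the CRC / FCS.

0110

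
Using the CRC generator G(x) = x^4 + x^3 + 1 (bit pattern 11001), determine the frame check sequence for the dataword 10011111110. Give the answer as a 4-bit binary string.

0011

Append 4 zeros: 100111111100000. Divide by 11001 (XOR where the leading bit is 1):
  pos 0: 10011 XOR 11001 = 01010
  pos 1: 10101 XOR 11001 = 01100
  pos 2: 11001 XOR 11001 = 00000
  pos 7: 11100 XOR 11001 = 00101
  pos 9: 10100 XOR 11001 = 01101
  pos 10: 11010 XOR 11001 = 00011
Remainder (last 4 bits) = 0011. This is the CRC / FCS.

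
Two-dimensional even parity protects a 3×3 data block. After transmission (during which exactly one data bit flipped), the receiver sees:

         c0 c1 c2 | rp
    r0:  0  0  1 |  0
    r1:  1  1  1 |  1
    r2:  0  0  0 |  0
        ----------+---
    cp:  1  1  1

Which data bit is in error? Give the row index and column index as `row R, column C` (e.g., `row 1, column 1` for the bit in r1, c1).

row 0, column 2

Recompute each row's even parity and compare to rp:
  r0: data parity 1, sent rp 0 → mismatch
  r1: data parity 1, sent rp 1 → ok
  r2: data parity 0, sent rp 0 → ok
Recompute each column's even parity and compare to cp:
  c0: data parity 1, sent cp 1 → ok
  c1: data parity 1, sent cp 1 → ok
  c2: data parity 0, sent cp 1 → mismatch
Exactly one row (r0) and one column (c2) fail → the flipped bit is at their intersection.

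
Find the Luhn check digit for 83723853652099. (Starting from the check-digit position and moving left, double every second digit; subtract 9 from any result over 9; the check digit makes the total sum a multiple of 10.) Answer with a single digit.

Partial digits right→left: 9 9 0 2 5 6 3 5 8 3 2 7 3 8
Double every second digit counting from the check-digit position (so the 1st, 3rd, 5th, ... of the partial from the right).
  doubled (with −9 where >9): 9 0 1 6 7 4 6 → sum 33
  kept as-is: 9 2 6 5 3 7 8 → sum 40
Total = 33 + 40 = 73.
Check digit = (10 − (73 mod 10)) mod 10 = 7.

7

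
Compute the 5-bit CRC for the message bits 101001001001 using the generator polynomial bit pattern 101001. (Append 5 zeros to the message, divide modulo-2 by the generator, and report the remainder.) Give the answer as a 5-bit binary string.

Append 5 zeros: 10100100100100000. Divide by 101001 (XOR where the leading bit is 1):
  pos 0: 101001 XOR 101001 = 000000
  pos 8: 100100 XOR 101001 = 001101
  pos 10: 110100 XOR 101001 = 011101
  pos 11: 111010 XOR 101001 = 010011
Remainder (last 5 bits) = 10011. This is the CRC / FCS.

10011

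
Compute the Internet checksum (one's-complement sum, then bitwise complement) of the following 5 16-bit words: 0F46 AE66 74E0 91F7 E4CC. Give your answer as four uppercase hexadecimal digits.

One's-complement addition (fold any carry out of bit 15 back into bit 0):
  0x0F46 + 0xAE66 = 0x0BDAC
  0xBDAC + 0x74E0 = 0x1328C → wrap carry → 0x328D
  0x328D + 0x91F7 = 0x0C484
  0xC484 + 0xE4CC = 0x1A950 → wrap carry → 0xA951
One's-complement sum = 0xA951.
Checksum = ~0xA951 & 0xFFFF = 0x56AE.

56AE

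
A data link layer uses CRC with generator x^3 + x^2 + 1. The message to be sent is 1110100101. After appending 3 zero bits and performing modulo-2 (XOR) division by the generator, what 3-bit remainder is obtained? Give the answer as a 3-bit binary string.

Append 3 zeros: 1110100101000. Divide by 1101 (XOR where the leading bit is 1):
  pos 0: 1110 XOR 1101 = 0011
  pos 2: 1110 XOR 1101 = 0011
  pos 4: 1101 XOR 1101 = 0000
  pos 9: 1000 XOR 1101 = 0101
Remainder (last 3 bits) = 101. This is the CRC / FCS.

101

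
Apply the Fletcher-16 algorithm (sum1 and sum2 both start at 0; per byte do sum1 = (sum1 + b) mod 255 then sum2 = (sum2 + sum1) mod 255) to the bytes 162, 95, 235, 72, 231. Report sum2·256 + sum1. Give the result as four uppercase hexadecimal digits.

E61E

Running sums (mod 255):
  after byte 0 (162): sum1=162, sum2=162
  after byte 1 (95): sum1=2, sum2=164
  after byte 2 (235): sum1=237, sum2=146
  after byte 3 (72): sum1=54, sum2=200
  after byte 4 (231): sum1=30, sum2=230
Checksum = sum2·256 + sum1 = 230·256 + 30 = 58910 = 0xE61E.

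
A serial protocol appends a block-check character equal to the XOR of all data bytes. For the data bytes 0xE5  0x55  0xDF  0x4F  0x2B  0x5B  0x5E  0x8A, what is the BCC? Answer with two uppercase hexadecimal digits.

XOR the bytes together:
  start with 0xE5
  0xE5 ⊕ 0x55 = 0xB0
  0xB0 ⊕ 0xDF = 0x6F
  0x6F ⊕ 0x4F = 0x20
  0x20 ⊕ 0x2B = 0x0B
  0x0B ⊕ 0x5B = 0x50
  0x50 ⊕ 0x5E = 0x0E
  0x0E ⊕ 0x8A = 0x84

84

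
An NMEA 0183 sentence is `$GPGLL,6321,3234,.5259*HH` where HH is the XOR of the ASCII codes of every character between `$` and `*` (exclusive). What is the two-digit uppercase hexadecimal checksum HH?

XOR the ASCII codes of the payload characters:
  'G' = 0x47 → acc = 0x47
  'P' = 0x50 → acc = 0x17
  'G' = 0x47 → acc = 0x50
  'L' = 0x4C → acc = 0x1C
  'L' = 0x4C → acc = 0x50
  ',' = 0x2C → acc = 0x7C
  '6' = 0x36 → acc = 0x4A
  '3' = 0x33 → acc = 0x79
  '2' = 0x32 → acc = 0x4B
  '1' = 0x31 → acc = 0x7A
  ',' = 0x2C → acc = 0x56
  '3' = 0x33 → acc = 0x65
  '2' = 0x32 → acc = 0x57
  '3' = 0x33 → acc = 0x64
  '4' = 0x34 → acc = 0x50
  ',' = 0x2C → acc = 0x7C
  '.' = 0x2E → acc = 0x52
  '5' = 0x35 → acc = 0x67
  '2' = 0x32 → acc = 0x55
  '5' = 0x35 → acc = 0x60
  '9' = 0x39 → acc = 0x59
Checksum = 0x59.

59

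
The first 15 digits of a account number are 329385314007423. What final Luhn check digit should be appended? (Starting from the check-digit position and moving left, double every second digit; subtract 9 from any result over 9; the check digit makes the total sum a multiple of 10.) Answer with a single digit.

0

Partial digits right→left: 3 2 4 7 0 0 4 1 3 5 8 3 9 2 3
Double every second digit counting from the check-digit position (so the 1st, 3rd, 5th, ... of the partial from the right).
  doubled (with −9 where >9): 6 8 0 8 6 7 9 6 → sum 50
  kept as-is: 2 7 0 1 5 3 2 → sum 20
Total = 50 + 20 = 70.
Check digit = (10 − (70 mod 10)) mod 10 = 0.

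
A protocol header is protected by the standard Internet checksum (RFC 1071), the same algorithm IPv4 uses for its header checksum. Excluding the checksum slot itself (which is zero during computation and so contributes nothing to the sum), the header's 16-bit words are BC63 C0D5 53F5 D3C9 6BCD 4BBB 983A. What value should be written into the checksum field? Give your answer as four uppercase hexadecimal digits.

0B44

One's-complement addition (fold any carry out of bit 15 back into bit 0):
  0xBC63 + 0xC0D5 = 0x17D38 → wrap carry → 0x7D39
  0x7D39 + 0x53F5 = 0x0D12E
  0xD12E + 0xD3C9 = 0x1A4F7 → wrap carry → 0xA4F8
  0xA4F8 + 0x6BCD = 0x110C5 → wrap carry → 0x10C6
  0x10C6 + 0x4BBB = 0x05C81
  0x5C81 + 0x983A = 0x0F4BB
One's-complement sum = 0xF4BB.
Checksum = ~0xF4BB & 0xFFFF = 0x0B44.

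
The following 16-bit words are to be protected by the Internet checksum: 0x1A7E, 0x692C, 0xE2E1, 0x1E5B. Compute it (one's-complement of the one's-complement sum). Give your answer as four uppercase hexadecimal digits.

7B18

One's-complement addition (fold any carry out of bit 15 back into bit 0):
  0x1A7E + 0x692C = 0x083AA
  0x83AA + 0xE2E1 = 0x1668B → wrap carry → 0x668C
  0x668C + 0x1E5B = 0x084E7
One's-complement sum = 0x84E7.
Checksum = ~0x84E7 & 0xFFFF = 0x7B18.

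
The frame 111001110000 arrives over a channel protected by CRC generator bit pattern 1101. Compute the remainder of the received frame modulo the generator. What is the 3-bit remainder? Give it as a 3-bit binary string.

Modulo-2 division of 111001110000 by 1101:
  pos 0: 1110 XOR 1101 = 0011
  pos 2: 1101 XOR 1101 = 0000
  pos 6: 1100 XOR 1101 = 0001
Remainder = 100 (nonzero — an error is detected).

100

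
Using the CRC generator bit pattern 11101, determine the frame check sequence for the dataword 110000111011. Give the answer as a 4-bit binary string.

Append 4 zeros: 1100001110110000. Divide by 11101 (XOR where the leading bit is 1):
  pos 0: 11000 XOR 11101 = 00101
  pos 2: 10101 XOR 11101 = 01000
  pos 3: 10001 XOR 11101 = 01100
  pos 4: 11001 XOR 11101 = 00100
  pos 6: 10001 XOR 11101 = 01100
  pos 7: 11001 XOR 11101 = 00100
  pos 9: 10000 XOR 11101 = 01101
  pos 10: 11010 XOR 11101 = 00111
Remainder (last 4 bits) = 1110. This is the CRC / FCS.

1110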